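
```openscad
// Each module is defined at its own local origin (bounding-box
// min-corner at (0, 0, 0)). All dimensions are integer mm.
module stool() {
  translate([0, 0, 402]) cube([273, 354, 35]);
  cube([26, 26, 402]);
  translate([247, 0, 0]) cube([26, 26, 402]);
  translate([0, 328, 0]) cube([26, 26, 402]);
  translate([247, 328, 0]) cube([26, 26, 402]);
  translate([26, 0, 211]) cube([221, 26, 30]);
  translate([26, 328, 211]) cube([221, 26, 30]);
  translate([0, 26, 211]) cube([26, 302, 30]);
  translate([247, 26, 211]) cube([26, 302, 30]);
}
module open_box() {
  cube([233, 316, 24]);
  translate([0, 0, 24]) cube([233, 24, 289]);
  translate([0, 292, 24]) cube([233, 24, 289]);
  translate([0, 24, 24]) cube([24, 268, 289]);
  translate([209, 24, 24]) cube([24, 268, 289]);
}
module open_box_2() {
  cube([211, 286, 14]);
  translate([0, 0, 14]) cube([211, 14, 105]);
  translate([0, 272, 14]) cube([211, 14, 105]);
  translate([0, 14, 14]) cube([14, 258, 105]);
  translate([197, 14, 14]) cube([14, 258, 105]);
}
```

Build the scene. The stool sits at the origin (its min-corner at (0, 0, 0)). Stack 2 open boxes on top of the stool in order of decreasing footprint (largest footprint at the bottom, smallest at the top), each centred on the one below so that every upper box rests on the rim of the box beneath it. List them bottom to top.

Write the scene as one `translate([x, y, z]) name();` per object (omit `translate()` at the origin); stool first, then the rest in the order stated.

stool();
translate([20, 19, 437]) open_box();
translate([31, 34, 750]) open_box_2();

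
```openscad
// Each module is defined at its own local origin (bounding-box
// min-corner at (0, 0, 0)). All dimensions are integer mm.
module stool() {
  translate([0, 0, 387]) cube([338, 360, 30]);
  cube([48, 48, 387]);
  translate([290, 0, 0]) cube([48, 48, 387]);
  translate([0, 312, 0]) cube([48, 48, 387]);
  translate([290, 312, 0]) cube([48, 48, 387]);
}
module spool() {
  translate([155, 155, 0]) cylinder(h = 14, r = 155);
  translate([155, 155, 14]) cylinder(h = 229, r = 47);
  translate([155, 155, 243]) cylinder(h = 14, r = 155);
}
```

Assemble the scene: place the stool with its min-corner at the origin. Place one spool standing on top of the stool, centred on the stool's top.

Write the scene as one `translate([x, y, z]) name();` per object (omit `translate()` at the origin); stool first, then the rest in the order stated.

stool();
translate([14, 25, 417]) spool();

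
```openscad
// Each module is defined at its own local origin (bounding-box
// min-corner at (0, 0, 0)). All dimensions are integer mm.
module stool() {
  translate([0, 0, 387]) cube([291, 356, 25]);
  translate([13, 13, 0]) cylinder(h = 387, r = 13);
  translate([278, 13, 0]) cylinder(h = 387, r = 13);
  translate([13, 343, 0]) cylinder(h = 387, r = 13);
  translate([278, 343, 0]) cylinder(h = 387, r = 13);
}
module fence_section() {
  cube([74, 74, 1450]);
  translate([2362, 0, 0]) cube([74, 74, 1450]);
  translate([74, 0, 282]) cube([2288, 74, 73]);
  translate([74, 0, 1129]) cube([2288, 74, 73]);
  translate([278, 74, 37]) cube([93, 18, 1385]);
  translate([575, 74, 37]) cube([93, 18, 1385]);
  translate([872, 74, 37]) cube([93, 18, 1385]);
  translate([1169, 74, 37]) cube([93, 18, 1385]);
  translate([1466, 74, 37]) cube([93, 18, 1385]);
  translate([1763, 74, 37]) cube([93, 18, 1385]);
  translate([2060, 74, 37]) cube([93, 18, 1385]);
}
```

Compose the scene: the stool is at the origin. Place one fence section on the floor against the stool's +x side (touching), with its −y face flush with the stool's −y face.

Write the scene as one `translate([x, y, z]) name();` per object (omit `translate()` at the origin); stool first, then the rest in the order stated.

stool();
translate([291, 0, 0]) fence_section();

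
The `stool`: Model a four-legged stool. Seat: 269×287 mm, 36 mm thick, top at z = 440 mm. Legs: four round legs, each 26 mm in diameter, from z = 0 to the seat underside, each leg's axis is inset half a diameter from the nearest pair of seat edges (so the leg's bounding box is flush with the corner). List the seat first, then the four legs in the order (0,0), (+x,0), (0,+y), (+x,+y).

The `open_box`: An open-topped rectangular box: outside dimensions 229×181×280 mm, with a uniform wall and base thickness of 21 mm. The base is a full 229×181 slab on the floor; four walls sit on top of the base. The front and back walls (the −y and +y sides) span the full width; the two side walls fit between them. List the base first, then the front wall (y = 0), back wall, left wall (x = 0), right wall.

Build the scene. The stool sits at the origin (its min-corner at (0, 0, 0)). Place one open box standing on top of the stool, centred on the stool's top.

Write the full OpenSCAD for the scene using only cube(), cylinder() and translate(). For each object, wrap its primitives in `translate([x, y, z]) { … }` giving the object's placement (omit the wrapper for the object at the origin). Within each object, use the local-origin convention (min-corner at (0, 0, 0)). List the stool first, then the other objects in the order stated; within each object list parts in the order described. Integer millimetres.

translate([0, 0, 404]) cube([269, 287, 36]);
translate([13, 13, 0]) cylinder(h = 404, r = 13);
translate([256, 13, 0]) cylinder(h = 404, r = 13);
translate([13, 274, 0]) cylinder(h = 404, r = 13);
translate([256, 274, 0]) cylinder(h = 404, r = 13);
translate([20, 53, 440]) {
  cube([229, 181, 21]);
  translate([0, 0, 21]) cube([229, 21, 259]);
  translate([0, 160, 21]) cube([229, 21, 259]);
  translate([0, 21, 21]) cube([21, 139, 259]);
  translate([208, 21, 21]) cube([21, 139, 259]);
}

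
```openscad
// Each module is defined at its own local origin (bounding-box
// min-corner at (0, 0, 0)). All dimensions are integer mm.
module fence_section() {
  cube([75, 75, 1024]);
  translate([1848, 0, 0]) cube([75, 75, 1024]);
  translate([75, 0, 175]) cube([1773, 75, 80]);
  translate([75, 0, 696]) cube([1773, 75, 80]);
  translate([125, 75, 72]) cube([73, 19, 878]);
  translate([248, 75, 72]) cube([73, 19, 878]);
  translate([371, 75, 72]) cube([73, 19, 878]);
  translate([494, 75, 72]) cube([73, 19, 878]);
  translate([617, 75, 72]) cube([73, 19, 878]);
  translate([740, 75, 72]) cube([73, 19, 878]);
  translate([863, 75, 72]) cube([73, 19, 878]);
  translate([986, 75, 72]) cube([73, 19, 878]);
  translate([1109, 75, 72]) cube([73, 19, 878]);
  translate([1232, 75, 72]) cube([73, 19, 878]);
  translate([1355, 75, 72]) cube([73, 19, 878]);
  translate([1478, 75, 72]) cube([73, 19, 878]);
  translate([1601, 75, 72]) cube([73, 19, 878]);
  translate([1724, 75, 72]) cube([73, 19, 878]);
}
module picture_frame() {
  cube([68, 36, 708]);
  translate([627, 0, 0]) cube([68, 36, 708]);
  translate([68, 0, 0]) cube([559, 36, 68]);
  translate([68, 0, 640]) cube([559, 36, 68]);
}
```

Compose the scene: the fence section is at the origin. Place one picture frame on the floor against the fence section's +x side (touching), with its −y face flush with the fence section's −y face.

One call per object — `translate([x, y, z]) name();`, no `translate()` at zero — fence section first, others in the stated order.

fence_section();
translate([1923, 0, 0]) picture_frame();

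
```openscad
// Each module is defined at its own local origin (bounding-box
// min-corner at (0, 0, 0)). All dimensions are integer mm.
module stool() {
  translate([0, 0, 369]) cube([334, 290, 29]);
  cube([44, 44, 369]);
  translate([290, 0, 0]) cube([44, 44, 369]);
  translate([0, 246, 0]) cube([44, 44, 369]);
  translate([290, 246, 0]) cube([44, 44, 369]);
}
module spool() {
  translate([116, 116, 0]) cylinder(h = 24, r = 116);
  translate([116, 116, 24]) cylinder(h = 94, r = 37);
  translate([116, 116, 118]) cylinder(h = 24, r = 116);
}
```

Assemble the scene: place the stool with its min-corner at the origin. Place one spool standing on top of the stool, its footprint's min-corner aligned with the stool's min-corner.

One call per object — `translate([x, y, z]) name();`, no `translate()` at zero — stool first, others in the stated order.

stool();
translate([0, 0, 398]) spool();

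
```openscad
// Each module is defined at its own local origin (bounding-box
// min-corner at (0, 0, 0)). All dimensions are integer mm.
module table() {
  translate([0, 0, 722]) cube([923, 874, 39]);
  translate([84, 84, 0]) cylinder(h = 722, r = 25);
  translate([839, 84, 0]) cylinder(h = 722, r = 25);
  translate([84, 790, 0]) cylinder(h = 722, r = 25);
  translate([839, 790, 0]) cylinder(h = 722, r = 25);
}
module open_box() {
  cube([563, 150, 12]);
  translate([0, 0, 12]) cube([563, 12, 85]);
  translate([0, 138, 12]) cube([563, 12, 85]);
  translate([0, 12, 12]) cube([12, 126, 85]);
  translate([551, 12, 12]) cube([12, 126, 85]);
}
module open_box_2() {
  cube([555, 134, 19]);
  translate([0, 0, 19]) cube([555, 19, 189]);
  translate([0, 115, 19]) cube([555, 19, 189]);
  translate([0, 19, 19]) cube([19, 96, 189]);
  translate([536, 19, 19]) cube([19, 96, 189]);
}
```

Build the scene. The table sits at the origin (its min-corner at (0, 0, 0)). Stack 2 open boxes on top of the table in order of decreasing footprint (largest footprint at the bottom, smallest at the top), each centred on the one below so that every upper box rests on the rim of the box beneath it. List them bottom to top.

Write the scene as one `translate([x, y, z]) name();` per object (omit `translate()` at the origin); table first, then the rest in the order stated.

table();
translate([180, 362, 761]) open_box();
translate([184, 370, 858]) open_box_2();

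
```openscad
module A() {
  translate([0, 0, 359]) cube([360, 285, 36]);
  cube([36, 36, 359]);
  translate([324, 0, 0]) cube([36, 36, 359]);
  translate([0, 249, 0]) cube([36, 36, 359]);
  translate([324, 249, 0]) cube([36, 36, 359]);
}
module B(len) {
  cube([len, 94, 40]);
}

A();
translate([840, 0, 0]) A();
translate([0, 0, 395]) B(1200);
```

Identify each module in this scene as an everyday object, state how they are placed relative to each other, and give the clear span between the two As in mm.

A is a stool. B is a beam. A beam spans the tops of two stools. The clear span between the two stools is 480 mm.

Second stool starts at x = 840; first ends at x = 360; clear span = 840 − 360 = 480 mm.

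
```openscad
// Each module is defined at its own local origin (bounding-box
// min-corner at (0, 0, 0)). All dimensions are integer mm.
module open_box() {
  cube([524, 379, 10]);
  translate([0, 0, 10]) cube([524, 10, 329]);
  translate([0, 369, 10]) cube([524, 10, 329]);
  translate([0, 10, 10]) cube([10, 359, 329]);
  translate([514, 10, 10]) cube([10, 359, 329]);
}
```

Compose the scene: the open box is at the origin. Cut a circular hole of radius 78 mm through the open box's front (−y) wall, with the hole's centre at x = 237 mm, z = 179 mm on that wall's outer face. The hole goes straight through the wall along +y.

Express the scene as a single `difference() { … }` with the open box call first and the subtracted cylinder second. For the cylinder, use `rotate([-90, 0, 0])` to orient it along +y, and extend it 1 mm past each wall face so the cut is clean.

difference() {
  open_box();
  translate([237, -1, 179]) rotate([-90, 0, 0]) cylinder(h = 12, r = 78);
}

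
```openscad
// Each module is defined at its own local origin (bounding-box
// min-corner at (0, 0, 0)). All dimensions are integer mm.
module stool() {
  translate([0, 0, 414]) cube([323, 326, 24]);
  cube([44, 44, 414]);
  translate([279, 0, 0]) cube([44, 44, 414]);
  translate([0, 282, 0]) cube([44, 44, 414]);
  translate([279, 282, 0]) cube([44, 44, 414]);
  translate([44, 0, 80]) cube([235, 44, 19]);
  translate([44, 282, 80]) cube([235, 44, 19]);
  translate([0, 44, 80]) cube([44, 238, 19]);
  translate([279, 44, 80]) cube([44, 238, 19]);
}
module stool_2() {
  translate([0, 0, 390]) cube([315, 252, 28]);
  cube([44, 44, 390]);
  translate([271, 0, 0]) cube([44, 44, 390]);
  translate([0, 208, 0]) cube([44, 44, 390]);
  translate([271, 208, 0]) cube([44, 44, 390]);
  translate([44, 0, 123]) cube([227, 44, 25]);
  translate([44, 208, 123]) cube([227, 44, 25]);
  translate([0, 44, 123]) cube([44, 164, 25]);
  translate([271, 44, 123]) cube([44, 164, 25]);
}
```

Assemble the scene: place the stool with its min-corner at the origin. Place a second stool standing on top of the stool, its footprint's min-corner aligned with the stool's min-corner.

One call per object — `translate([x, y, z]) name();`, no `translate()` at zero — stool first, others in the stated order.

stool();
translate([0, 0, 438]) stool_2();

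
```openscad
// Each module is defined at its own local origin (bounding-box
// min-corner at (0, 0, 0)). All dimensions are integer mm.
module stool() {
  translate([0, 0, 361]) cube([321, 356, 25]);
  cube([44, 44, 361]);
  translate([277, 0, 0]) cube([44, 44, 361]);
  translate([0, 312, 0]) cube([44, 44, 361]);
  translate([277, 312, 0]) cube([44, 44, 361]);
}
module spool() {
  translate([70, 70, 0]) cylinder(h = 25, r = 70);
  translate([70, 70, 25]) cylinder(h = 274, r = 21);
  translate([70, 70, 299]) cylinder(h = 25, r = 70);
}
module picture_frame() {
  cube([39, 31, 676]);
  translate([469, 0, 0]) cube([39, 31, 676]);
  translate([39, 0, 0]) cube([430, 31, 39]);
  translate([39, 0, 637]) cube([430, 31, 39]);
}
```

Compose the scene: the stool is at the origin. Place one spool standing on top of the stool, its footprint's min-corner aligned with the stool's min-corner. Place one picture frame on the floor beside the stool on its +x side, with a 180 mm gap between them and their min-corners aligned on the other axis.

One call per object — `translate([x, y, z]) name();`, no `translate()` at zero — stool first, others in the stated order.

stool();
translate([0, 0, 386]) spool();
translate([501, 0, 0]) picture_frame();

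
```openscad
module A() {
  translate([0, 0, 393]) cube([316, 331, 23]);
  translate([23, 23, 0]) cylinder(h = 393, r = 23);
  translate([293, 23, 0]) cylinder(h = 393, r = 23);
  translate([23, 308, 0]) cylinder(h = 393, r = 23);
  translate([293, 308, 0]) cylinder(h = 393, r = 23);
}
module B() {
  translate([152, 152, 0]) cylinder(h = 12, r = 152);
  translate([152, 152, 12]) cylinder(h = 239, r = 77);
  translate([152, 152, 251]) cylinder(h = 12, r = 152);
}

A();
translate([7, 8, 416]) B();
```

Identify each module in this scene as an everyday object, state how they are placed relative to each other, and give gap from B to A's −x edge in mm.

A is a stool. B is a spool. The spool is on top of the stool. The gap from the spool to the stool's −x edge is 7 mm.

The spool's min-x is at 7; the stool's min-x is 0; gap = 7 mm.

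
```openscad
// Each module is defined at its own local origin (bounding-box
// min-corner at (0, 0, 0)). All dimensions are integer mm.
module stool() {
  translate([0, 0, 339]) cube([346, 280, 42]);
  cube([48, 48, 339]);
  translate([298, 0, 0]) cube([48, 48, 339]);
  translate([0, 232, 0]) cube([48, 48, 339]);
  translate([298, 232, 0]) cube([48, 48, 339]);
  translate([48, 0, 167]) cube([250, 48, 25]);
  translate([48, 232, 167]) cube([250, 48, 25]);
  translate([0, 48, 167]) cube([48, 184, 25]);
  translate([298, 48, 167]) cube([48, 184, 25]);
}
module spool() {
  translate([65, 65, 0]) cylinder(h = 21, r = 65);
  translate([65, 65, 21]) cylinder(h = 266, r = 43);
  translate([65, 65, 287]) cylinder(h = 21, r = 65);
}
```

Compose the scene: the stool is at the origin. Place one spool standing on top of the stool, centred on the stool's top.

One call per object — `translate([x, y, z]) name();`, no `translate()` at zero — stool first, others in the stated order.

stool();
translate([108, 75, 381]) spool();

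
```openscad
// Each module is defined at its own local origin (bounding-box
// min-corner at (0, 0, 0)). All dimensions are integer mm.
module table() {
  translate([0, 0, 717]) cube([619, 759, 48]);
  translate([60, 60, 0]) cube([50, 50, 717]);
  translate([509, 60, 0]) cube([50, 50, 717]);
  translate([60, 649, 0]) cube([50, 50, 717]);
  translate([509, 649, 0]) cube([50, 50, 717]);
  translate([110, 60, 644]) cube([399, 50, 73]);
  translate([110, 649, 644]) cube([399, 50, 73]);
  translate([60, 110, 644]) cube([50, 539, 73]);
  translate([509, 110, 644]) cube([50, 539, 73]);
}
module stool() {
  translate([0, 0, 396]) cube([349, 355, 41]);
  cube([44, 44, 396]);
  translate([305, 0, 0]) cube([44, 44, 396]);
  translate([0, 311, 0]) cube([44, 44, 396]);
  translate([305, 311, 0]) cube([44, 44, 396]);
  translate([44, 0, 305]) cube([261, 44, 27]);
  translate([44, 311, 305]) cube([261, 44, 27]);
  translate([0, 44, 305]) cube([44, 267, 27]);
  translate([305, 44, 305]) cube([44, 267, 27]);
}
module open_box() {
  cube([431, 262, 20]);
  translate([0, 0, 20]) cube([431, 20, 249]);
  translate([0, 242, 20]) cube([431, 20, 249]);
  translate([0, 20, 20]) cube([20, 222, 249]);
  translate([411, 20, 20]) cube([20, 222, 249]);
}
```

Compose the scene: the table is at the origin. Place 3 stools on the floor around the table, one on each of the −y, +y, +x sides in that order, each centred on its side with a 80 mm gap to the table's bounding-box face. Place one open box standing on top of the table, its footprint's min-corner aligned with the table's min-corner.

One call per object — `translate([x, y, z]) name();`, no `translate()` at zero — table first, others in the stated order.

table();
translate([135, -435, 0]) stool();
translate([135, 839, 0]) stool();
translate([699, 202, 0]) stool();
translate([0, 0, 765]) open_box();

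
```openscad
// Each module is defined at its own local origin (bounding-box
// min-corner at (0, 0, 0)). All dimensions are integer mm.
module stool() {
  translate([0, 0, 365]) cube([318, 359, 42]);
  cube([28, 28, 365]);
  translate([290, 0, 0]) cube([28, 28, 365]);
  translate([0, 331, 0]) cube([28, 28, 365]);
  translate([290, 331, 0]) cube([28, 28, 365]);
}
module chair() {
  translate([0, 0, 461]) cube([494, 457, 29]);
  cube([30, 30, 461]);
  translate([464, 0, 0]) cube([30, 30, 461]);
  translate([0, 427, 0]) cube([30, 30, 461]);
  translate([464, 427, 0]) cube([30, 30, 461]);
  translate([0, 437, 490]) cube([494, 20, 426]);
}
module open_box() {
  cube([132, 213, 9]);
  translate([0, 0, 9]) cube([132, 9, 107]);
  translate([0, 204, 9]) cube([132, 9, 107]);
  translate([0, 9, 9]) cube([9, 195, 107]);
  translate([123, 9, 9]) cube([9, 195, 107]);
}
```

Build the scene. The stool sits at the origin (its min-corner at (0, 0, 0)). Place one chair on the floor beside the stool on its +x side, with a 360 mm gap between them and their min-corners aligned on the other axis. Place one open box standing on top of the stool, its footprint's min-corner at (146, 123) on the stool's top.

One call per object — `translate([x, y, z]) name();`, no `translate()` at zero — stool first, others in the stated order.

stool();
translate([678, 0, 0]) chair();
translate([146, 123, 407]) open_box();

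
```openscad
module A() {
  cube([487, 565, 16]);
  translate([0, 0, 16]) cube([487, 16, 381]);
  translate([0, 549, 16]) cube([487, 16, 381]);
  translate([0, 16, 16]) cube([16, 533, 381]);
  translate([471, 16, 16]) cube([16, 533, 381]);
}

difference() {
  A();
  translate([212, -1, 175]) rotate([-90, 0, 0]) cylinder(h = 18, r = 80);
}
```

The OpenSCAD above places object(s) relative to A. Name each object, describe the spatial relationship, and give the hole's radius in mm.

A is an open box. The open box has a circular hole through its front wall. The hole's radius is 80 mm.

The subtracted cylinder has r = 80 mm.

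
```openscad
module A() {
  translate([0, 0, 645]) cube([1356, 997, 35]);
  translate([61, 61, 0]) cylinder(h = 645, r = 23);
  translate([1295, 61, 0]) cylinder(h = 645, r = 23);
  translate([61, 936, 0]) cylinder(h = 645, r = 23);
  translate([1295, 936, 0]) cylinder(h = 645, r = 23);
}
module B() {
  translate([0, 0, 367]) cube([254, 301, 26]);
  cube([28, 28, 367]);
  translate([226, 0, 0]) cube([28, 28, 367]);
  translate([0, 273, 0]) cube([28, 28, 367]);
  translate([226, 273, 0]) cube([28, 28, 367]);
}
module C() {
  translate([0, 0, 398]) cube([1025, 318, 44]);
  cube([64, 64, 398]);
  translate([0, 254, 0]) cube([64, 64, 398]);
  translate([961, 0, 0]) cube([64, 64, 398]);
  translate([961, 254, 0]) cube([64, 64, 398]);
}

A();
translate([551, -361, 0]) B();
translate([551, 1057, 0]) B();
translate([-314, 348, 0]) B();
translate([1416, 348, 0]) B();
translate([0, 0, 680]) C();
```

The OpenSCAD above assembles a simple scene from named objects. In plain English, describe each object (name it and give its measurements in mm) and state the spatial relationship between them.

A is a table with a 1356×997 mm rectangular top, 35 mm thick, top surface at z = 680 mm, supported by four round legs of 46 mm diameter, each leg's bounding box inset 38 mm from the nearest pair of top edges, running from the floor.

B is a four-legged stool. The seat is a 254×301×26 mm slab whose top surface is at z = 393 mm; four square legs, each 28×28 mm in cross-section, run from the floor (z = 0) to the underside of the seat, each flush with a corner of the seat.

C is a long wooden bench with a 1025 mm (x) × 318 mm (y) seat, 44 mm thick, its top surface 442 mm above the floor. Four 64 mm square legs at the seat corners, flush with the edges, run from z = 0 to the seat underside.

Four stools sit around the table at the −y, +y, −x, +x sides. The bench is on top of the table.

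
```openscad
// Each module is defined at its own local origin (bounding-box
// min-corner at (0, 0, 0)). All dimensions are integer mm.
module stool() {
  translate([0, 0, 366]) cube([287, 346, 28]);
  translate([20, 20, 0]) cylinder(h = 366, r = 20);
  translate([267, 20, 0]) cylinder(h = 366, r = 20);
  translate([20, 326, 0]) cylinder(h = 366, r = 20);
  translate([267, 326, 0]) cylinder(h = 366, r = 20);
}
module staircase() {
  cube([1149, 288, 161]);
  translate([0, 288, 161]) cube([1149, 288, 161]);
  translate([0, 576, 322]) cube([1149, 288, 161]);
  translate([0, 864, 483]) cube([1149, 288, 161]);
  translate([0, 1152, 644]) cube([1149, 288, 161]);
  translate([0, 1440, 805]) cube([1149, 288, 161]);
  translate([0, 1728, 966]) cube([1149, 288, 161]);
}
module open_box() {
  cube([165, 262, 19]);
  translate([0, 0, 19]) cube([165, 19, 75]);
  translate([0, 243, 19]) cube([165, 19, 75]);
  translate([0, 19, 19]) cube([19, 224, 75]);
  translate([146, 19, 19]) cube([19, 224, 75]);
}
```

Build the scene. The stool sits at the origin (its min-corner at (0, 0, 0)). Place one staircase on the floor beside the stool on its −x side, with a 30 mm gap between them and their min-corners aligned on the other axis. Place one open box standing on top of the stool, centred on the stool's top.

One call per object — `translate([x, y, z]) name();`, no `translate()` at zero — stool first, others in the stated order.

stool();
translate([-1179, 0, 0]) staircase();
translate([61, 42, 394]) open_box();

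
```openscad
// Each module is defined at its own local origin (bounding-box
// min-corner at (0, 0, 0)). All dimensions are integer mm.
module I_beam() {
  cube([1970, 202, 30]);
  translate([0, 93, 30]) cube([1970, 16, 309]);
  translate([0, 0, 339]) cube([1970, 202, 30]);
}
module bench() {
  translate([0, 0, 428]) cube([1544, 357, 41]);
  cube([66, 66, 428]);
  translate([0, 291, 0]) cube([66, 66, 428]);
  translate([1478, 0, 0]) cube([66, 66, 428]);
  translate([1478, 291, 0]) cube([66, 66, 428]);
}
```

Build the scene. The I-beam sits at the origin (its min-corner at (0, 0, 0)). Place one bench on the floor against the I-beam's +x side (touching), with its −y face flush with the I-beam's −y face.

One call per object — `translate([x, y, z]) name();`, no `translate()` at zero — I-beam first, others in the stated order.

I_beam();
translate([1970, 0, 0]) bench();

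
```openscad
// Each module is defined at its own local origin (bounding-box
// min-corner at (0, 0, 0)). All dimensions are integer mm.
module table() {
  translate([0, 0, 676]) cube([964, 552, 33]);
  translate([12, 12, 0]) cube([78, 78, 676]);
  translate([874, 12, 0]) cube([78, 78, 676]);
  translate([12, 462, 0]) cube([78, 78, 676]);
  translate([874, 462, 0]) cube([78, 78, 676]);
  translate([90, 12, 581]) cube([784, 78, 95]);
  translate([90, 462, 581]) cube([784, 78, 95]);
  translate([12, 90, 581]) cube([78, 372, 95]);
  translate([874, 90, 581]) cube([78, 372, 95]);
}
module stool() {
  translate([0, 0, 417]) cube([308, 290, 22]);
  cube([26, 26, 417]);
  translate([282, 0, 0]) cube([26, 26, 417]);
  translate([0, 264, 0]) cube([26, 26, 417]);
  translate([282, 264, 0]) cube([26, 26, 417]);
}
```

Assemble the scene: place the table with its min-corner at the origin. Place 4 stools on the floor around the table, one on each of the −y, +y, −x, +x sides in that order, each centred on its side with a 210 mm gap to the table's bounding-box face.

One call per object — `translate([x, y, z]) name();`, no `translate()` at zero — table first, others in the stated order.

table();
translate([328, -500, 0]) stool();
translate([328, 762, 0]) stool();
translate([-518, 131, 0]) stool();
translate([1174, 131, 0]) stool();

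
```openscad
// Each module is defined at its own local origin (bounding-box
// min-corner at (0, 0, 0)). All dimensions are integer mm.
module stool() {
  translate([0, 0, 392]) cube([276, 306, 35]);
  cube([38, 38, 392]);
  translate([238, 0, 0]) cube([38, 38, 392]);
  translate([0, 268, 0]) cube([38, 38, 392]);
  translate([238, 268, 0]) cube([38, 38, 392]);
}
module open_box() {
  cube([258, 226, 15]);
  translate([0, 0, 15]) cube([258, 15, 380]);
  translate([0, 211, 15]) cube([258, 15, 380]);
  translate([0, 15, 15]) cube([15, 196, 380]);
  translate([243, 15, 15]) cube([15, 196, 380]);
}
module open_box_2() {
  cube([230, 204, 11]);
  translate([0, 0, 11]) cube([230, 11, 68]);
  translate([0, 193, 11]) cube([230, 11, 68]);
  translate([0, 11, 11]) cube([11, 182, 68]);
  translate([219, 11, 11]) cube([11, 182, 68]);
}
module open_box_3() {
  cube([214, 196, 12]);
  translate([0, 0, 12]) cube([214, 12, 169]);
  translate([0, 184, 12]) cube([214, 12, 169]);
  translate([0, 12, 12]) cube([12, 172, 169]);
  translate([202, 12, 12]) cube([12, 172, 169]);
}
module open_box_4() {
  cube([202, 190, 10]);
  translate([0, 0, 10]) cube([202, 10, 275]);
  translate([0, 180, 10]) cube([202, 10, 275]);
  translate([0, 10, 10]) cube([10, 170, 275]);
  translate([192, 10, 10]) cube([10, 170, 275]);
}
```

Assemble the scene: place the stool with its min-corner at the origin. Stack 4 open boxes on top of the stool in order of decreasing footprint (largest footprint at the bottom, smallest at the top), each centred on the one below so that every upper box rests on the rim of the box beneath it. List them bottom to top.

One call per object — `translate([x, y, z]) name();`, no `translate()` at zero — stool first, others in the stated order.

stool();
translate([9, 40, 427]) open_box();
translate([23, 51, 822]) open_box_2();
translate([31, 55, 901]) open_box_3();
translate([37, 58, 1082]) open_box_4();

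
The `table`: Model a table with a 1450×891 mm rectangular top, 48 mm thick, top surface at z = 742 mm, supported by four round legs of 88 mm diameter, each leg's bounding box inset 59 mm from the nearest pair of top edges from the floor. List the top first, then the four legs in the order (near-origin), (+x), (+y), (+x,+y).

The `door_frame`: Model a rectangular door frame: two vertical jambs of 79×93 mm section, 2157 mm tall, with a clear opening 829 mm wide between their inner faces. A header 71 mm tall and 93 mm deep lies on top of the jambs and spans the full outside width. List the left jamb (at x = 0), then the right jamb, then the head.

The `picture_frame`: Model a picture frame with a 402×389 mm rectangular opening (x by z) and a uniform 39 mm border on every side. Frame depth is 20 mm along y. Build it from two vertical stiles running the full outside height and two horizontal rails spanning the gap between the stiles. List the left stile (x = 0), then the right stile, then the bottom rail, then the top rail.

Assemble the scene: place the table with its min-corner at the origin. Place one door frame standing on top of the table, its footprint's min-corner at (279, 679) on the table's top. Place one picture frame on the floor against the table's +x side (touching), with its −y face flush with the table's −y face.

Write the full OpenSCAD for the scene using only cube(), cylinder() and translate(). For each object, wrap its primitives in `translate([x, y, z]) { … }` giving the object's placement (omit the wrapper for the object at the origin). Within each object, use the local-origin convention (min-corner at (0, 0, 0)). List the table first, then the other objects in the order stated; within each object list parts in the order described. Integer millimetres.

translate([0, 0, 694]) cube([1450, 891, 48]);
translate([103, 103, 0]) cylinder(h = 694, r = 44);
translate([1347, 103, 0]) cylinder(h = 694, r = 44);
translate([103, 788, 0]) cylinder(h = 694, r = 44);
translate([1347, 788, 0]) cylinder(h = 694, r = 44);
translate([279, 679, 742]) {
  cube([79, 93, 2157]);
  translate([908, 0, 0]) cube([79, 93, 2157]);
  translate([0, 0, 2157]) cube([987, 93, 71]);
}
translate([1450, 0, 0]) {
  cube([39, 20, 467]);
  translate([441, 0, 0]) cube([39, 20, 467]);
  translate([39, 0, 0]) cube([402, 20, 39]);
  translate([39, 0, 428]) cube([402, 20, 39]);
}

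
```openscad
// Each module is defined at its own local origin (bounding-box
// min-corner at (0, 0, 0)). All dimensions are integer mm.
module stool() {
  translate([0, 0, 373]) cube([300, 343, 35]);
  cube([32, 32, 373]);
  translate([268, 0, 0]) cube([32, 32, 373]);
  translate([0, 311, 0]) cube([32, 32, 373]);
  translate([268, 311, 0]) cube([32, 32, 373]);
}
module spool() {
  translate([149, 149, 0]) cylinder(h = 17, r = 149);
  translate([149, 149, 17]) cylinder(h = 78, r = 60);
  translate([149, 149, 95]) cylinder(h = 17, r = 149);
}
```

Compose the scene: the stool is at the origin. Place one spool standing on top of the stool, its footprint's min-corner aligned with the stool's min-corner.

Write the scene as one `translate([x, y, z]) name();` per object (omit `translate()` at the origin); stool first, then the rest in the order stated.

stool();
translate([0, 0, 408]) spool();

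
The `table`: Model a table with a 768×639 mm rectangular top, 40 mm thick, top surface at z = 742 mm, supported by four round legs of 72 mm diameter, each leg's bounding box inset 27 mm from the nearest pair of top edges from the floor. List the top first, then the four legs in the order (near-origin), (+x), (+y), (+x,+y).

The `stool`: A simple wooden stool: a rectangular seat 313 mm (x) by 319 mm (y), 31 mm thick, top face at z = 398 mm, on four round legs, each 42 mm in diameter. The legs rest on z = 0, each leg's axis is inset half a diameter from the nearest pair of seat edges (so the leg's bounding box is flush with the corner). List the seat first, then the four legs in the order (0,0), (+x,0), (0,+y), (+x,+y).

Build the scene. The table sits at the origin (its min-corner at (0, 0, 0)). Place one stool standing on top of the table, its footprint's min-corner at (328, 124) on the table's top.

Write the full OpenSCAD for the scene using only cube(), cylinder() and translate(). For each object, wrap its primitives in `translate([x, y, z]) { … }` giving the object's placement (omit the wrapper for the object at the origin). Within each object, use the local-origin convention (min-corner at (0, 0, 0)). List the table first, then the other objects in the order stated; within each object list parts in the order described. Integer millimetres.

translate([0, 0, 702]) cube([768, 639, 40]);
translate([63, 63, 0]) cylinder(h = 702, r = 36);
translate([705, 63, 0]) cylinder(h = 702, r = 36);
translate([63, 576, 0]) cylinder(h = 702, r = 36);
translate([705, 576, 0]) cylinder(h = 702, r = 36);
translate([328, 124, 742]) {
  translate([0, 0, 367]) cube([313, 319, 31]);
  translate([21, 21, 0]) cylinder(h = 367, r = 21);
  translate([292, 21, 0]) cylinder(h = 367, r = 21);
  translate([21, 298, 0]) cylinder(h = 367, r = 21);
  translate([292, 298, 0]) cylinder(h = 367, r = 21);
}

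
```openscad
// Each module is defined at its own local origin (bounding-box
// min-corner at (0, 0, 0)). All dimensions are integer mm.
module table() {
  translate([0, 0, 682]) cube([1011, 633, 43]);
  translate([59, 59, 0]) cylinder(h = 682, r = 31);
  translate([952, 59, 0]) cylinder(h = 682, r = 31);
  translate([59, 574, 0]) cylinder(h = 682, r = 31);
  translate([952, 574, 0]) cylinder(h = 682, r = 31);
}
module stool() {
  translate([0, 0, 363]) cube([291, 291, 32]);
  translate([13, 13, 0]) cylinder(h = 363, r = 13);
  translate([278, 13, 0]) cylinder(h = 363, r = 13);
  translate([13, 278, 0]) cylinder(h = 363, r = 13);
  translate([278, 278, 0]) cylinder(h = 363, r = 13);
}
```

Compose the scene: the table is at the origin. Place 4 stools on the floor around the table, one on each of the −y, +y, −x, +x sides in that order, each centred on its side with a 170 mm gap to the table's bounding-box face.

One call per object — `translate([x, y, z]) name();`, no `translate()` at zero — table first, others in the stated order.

table();
translate([360, -461, 0]) stool();
translate([360, 803, 0]) stool();
translate([-461, 171, 0]) stool();
translate([1181, 171, 0]) stool();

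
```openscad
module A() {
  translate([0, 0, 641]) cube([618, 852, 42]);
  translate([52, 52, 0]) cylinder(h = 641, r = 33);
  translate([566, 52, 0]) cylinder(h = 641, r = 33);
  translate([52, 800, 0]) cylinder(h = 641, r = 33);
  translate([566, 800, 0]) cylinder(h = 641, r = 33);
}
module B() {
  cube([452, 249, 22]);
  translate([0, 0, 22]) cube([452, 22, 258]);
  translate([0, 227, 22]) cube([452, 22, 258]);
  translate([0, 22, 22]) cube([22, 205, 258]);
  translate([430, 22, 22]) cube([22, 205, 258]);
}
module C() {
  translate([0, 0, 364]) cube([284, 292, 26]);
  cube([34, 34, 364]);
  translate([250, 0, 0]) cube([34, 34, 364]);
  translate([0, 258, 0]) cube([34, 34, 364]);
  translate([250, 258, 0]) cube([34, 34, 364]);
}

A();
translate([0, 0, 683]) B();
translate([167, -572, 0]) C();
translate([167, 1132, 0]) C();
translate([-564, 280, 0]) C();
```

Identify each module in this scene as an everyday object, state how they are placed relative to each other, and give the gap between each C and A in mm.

A is a table. B is an open box. C is a stool. The open box is on top of the table. Three stools sit around the table at the −y, +y, −x sides. The gap between each stool and the table is 280 mm.

Each stool's nearest face is 280 mm from the table's bounding box.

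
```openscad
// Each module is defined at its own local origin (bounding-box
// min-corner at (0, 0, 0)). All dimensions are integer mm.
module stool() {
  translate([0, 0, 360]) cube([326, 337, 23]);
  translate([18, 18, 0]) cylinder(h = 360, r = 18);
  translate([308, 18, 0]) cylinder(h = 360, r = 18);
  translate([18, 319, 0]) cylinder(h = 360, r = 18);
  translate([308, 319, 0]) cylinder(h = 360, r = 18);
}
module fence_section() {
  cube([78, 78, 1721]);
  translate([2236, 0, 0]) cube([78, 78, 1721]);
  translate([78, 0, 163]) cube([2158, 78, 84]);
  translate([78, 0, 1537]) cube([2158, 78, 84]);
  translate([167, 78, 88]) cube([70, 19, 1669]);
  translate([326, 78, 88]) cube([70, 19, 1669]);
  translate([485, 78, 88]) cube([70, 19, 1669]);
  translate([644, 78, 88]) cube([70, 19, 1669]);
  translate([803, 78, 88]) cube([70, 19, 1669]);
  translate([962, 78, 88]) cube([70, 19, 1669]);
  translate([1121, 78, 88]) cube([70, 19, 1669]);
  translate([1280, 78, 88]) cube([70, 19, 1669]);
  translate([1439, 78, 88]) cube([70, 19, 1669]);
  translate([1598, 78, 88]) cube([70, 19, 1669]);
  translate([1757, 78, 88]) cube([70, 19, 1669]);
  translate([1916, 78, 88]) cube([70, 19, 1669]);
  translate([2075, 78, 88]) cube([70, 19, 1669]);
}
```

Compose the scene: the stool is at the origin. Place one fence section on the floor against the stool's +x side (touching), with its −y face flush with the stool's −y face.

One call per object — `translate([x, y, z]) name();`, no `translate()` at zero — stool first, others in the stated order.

stool();
translate([326, 0, 0]) fence_section();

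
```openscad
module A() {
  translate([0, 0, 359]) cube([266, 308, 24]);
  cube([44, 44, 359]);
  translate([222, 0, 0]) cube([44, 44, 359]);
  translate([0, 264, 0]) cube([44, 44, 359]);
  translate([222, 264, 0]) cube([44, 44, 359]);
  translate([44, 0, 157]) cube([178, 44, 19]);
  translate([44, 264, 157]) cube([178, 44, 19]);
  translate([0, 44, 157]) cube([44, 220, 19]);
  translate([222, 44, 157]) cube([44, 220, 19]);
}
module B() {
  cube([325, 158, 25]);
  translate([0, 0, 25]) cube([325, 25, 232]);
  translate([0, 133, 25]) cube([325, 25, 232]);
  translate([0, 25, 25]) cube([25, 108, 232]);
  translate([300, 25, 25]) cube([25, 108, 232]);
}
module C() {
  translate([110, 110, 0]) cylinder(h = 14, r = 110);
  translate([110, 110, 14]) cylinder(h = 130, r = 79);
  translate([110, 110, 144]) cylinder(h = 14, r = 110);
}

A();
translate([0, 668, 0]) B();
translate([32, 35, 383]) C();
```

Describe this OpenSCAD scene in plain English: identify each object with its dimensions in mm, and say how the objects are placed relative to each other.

A is a simple wooden stool: a rectangular seat 266 mm (x) by 308 mm (y), 24 mm thick, top face at z = 383 mm, on four square legs, each 44×44 mm in cross-section. The legs rest on z = 0, each flush with a corner of the seat. Four stretchers, 44 mm wide and 19 mm tall, connect adjacent legs with their undersides at z = 157 mm, each running between the inner faces of the legs it joins and aligned with the legs' outer faces on the other axis.

B is an open storage box with external size 325×158×257 mm and wall thickness 25 mm (the base is also 25 mm thick). The base covers the whole footprint; the four walls stand on the base, with the y-facing walls full-width and the x-facing walls fitting between their inner faces.

C is a spool: two coaxial disc flanges of radius 110 mm and thickness 14 mm, joined by a core cylinder of radius 79 mm and height 130 mm. The lower flange rests on z = 0 and the three cylinders share a vertical axis.

The open box is on the floor beside the stool on its +y side. The spool is on top of the stool.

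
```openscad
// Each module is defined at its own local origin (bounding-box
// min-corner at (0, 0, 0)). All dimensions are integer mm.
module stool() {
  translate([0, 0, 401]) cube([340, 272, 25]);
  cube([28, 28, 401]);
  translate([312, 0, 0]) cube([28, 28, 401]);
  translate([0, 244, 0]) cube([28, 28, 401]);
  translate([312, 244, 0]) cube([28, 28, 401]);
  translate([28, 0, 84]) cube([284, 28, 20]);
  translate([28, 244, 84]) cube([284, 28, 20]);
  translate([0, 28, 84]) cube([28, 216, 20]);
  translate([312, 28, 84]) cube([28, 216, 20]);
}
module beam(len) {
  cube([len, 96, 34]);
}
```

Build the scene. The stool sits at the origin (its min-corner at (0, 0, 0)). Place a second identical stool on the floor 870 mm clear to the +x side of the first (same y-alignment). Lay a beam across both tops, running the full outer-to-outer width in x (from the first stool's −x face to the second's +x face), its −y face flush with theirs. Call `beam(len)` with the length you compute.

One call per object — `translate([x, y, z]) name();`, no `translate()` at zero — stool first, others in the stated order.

stool();
translate([1210, 0, 0]) stool();
translate([0, 0, 426]) beam(1550);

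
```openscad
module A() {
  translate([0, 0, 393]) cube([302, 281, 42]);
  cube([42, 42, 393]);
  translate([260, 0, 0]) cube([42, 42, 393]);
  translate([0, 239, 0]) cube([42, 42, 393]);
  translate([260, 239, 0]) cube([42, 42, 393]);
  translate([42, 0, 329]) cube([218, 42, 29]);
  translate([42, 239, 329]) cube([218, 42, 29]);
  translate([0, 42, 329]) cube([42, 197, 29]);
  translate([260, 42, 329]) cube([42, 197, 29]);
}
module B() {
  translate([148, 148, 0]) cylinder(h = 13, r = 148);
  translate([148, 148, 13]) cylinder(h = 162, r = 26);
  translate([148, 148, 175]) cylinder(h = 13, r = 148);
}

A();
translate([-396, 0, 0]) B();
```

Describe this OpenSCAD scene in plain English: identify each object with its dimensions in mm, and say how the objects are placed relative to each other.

A is a four-legged stool. The seat is 302×281 mm, 42 mm thick, top at z = 435 mm. It stands on four square legs, each 42×42 mm in cross-section, from z = 0 to the seat underside, each flush with a corner of the seat. Four stretchers, 42 mm wide and 29 mm tall, connect adjacent legs with their undersides at z = 329 mm, each running between the inner faces of the legs it joins and aligned with the legs' outer faces on the other axis.

B is a spool: two coaxial disc flanges of radius 148 mm and thickness 13 mm, joined by a core cylinder of radius 26 mm and height 162 mm. The lower flange rests on z = 0 and the three cylinders share a vertical axis.

The spool is on the floor beside the stool on its −x side.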